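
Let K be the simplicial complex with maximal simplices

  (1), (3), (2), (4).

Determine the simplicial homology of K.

We work with the vertex ordering 1 < 2 < 3 < 4. The simplices of K, each written with vertices in increasing order, are:

  0-simplices (4): [1], [2], [3], [4]

so the chain groups are C_0 ≅ Z^4.

Now H_k = ker ∂_k / im ∂_{k+1}, so:

  H_0: rank C_0 − rank ∂_1 = 4 − 0 = 4, and there is no ∂_1, so H_0 ≅ Z^4.

H_0 ≅ Z^4.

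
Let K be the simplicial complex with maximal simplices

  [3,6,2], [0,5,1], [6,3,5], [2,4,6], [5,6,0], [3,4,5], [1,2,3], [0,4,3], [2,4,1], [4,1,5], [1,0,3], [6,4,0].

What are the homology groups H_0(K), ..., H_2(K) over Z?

H_0 = Z,  H_1 = Z/2,  H_2 = 0.

Take the total order 0 < 1 < 2 < 3 < 4 < 5 < 6 on the vertex set. Then K (dimension 2) consists of the simplices:

  0-simplices (7): [0], [1], [2], [3], [4], [5], [6]
  1-simplices (18): [0,1], [0,3], [0,4], [0,5], [0,6], [1,2], [1,3], [1,4], [1,5], [2,3], [2,4], [2,6], [3,4], [3,5], [3,6], [4,5], [4,6], [5,6]
  2-simplices (12): [0,1,3], [0,1,5], [0,3,4], [0,4,6], [0,5,6], [1,2,3], [1,2,4], [1,4,5], [2,3,6], [2,4,6], [3,4,5], [3,5,6]

so the chain groups are C_0 ≅ Z^7, C_1 ≅ Z^18, C_2 ≅ Z^12.

The boundary map ∂_1: C_1 → C_0 is given by ∂[p,q] = [q] − [p].
The 7×18 boundary matrix has rank 6 and Smith normal form diag(1,1,1,1,1,1).

Boundary ∂_2: C_2 → C_1 acts by ∂[p,q,r] = [q,r] − [p,r] + [p,q]. For instance
  ∂[0,4,6] = [4,6] − [0,6] + [0,4],
  ∂[0,5,6] = [5,6] − [0,6] + [0,5].
As a 18×12 matrix over Z this has rank 12, with invariant factors (1,1,1,1,1,1,1,1,1,1,1,2).

Now H_k = ker ∂_k / im ∂_{k+1}, so:

  H_0: rank C_0 − rank ∂_1 = 7 − 6 = 1, and the invariant factors of ∂_1 are all 1, so H_0 = Z.
  H_1: rank ker ∂_1 − rank ∂_2 = (18 − 6) − 12 = 0, and ∂_2 has invariant factor 2 > 1, so H_1 = Z/2.
  H_2: rank ker ∂_2 − rank ∂_3 = (12 − 12) − 0 = 0, and there is no ∂_3, so H_2 = 0.

As a check, the Euler characteristic is 7 − 18 + 12 = 1, which agrees with 1 − 0 + 0 = 1.
(K is a triangulation of the real projective plane RP^2.)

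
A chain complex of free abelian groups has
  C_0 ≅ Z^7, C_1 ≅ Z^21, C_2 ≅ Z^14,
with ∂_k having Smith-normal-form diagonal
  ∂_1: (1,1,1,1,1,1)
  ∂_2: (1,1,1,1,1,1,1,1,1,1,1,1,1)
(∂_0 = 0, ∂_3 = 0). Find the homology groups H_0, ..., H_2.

H_0: b_0 = 7 − 0 − 6 = 1; torsion from ∂_1 factors > 1: none. So H_0 = Z.
H_1: b_1 = 21 − 6 − 13 = 2; torsion from ∂_2 factors > 1: none. So H_1 = Z^2.
H_2: b_2 = 14 − 13 − 0 = 1; torsion from ∂_3 factors > 1: none. So H_2 = Z.

H_0 = Z,  H_1 = Z^2,  H_2 = Z.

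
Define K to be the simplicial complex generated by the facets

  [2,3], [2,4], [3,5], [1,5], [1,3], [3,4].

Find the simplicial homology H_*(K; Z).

Fix the vertex order 1 < 2 < 3 < 4 < 5 and write every simplex with vertices in increasing order. Then dim K = 1 and the simplices of K are:

  0-simplices (5): [1], [2], [3], [4], [5]
  1-simplices (6): [1,3], [1,5], [2,3], [2,4], [3,4], [3,5]

Hence C_0 ≅ Z^5, C_1 ≅ Z^6.

The boundary map ∂_1: C_1 → C_0 is given by ∂[p,q] = [q] − [p]. For instance
  ∂[2,4] = [4] − [2].
The resulting 5×6 matrix has rank 4, and its Smith normal form has invariant factors (1,1,1,1).

Now H_k = ker ∂_k / im ∂_{k+1}, so:

  H_0: rank C_0 − rank ∂_1 = 5 − 4 = 1, and the invariant factors of ∂_1 are all 1, so H_0 = Z.
  H_1: rank ker ∂_1 − rank ∂_2 = (6 − 4) − 0 = 2, and there is no ∂_2, so H_1 = Z^2.

H_0 ≅ Z,  H_1 ≅ Z^2.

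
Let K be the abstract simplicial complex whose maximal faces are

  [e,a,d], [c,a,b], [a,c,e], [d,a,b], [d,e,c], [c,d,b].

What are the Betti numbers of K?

b_0 = 1, b_1 = 0, b_2 = 1.

Order the vertices as a < b < c < d < e. Listing each simplex with vertices in this order, K has dimension 2 with simplices:

  0-simplices (5): a, b, c, d, e
  1-simplices (9): ab, ac, ad, ae, bc, bd, cd, ce, de
  2-simplices (6): abc, abd, ace, ade, bcd, cde

so the chain groups are C_0 ≅ Z^5, C_1 ≅ Z^9, C_2 ≅ Z^6.

Boundary ∂_1: C_1 → C_0 maps an edge to its endpoints' difference, ∂[p,q] = q − p. For instance
  ∂bc = c − b.
The 5×9 boundary matrix has rank 4 and Smith normal form diag(1,1,1,1).

The boundary map ∂_2: C_2 → C_1 maps a triangle to the signed sum of its edges. For instance
  ∂ade = de − ae + ad,
  ∂cde = de − ce + cd.
The resulting 9×6 matrix has rank 5, and its Smith normal form has invariant factors (1,1,1,1,1).

Now H_k = ker ∂_k / im ∂_{k+1}, so:

  H_0: rank C_0 − rank ∂_1 = 5 − 4 = 1, and the invariant factors of ∂_1 are all 1, so H_0 = Z.
  H_1: rank ker ∂_1 − rank ∂_2 = (9 − 4) − 5 = 0, and the invariant factors of ∂_2 are all 1, so H_1 = 0.
  H_2: rank ker ∂_2 − rank ∂_3 = (6 − 5) − 0 = 1, and there is no ∂_3, so H_2 = Z.

As a check, the Euler characteristic is 5 − 9 + 6 = 2, which agrees with 1 − 0 + 1 = 2.
(K is a triangulation of the 2-sphere S^2.)

Hence the Betti numbers are b_0 = 1, b_1 = 0, b_2 = 1.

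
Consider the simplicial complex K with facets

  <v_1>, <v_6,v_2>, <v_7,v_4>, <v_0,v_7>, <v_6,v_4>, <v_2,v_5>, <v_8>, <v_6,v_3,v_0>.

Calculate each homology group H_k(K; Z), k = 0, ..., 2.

H_0 = Z^3,  H_1 = Z,  H_2 = 0.

Fix the vertex order v_0 < v_1 < v_2 < v_3 < v_4 < v_5 < v_6 < v_7 < v_8 and write every simplex with vertices in increasing order. Then dim K = 2 and the simplices of K are:

  0-simplices (9): [v_0], [v_1], [v_2], [v_3], [v_4], [v_5], [v_6], [v_7], [v_8]
  1-simplices (8): [v_0,v_3], [v_0,v_6], [v_0,v_7], [v_2,v_5], [v_2,v_6], [v_3,v_6], [v_4,v_6], [v_4,v_7]
  2-simplices (1): [v_0,v_3,v_6]

giving chain groups C_0 ≅ Z^9, C_1 ≅ Z^8, C_2 ≅ Z^1.

Boundary ∂_1: C_1 → C_0 sends each edge [p,q] (with p < q) to q − p. For instance
  ∂[v_0,v_6] = [v_6] − [v_0].
As a 9×8 matrix over Z this has rank 6, with invariant factors (1,1,1,1,1,1).

∂_2: C_2 → C_1 acts by ∂[p,q,r] = [q,r] − [p,r] + [p,q]. For instance
  ∂[v_0,v_3,v_6] = [v_3,v_6] − [v_0,v_6] + [v_0,v_3].
As a 8×1 matrix over Z this has rank 1, with invariant factors (1).

Reading off H_k = ker ∂_k / im ∂_{k+1}:

  H_0: rank C_0 − rank ∂_1 = 9 − 6 = 3, and the invariant factors of ∂_1 are all 1, so H_0 ≅ Z^3.
  H_1: rank ker ∂_1 − rank ∂_2 = (8 − 6) − 1 = 1, and the invariant factors of ∂_2 are all 1, so H_1 ≅ Z.
  H_2: rank ker ∂_2 − rank ∂_3 = (1 − 1) − 0 = 0, and there is no ∂_3, so H_2 ≅ 0.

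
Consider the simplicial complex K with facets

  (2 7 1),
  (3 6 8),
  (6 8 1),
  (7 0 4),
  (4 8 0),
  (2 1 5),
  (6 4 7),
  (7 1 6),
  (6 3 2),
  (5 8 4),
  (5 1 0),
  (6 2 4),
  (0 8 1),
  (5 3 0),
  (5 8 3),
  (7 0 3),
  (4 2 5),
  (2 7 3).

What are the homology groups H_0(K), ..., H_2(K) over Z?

H_0 = Z,  H_1 = Z ⊕ Z/2,  H_2 = 0.

K has 9 vertices, 27 edges, 18 triangles.
rank ∂_0 = 0, rank ∂_1 = 8 ⇒ b_0 = 9 − 0 − 8 = 1; all invariant factors of ∂_1 are 1 so no torsion. So H_0 = Z.
rank ∂_1 = 8, rank ∂_2 = 18 ⇒ b_1 = 27 − 8 − 18 = 1; ∂_2 has invariant factor(s) [2] giving torsion. So H_1 = Z ⊕ Z/2.
rank ∂_2 = 18, rank ∂_3 = 0 ⇒ b_2 = 18 − 18 − 0 = 0. So H_2 = 0.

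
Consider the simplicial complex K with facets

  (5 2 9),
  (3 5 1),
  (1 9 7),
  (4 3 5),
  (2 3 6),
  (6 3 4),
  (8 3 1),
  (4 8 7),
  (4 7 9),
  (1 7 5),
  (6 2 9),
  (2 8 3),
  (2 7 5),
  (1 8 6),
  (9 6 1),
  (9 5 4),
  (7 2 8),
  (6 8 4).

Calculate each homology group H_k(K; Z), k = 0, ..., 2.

H_0 = Z,  H_1 = Z ⊕ Z/2,  H_2 = 0.

Order the vertices as 1 < 2 < 3 < 4 < 5 < 6 < 7 < 8 < 9. Listing each simplex with vertices in this order, K has dimension 2 with simplices:

  0-simplices (9): [1], [2], [3], [4], [5], [6], [7], [8], [9]
  1-simplices (27): (27 of them)
  2-simplices (18): [1,3,5], [1,3,8], [1,5,7], [1,6,8], [1,6,9], [1,7,9], [2,3,6], [2,3,8], [2,5,7], [2,5,9], [2,6,9], [2,7,8], [3,4,5], [3,4,6], [4,5,9], [4,6,8], [4,7,8], [4,7,9]

Hence C_0 ≅ Z^9, C_1 ≅ Z^27, C_2 ≅ Z^18.

∂_1: C_1 → C_0 maps an edge to its endpoints' difference, ∂[p,q] = q − p.
The 9×27 boundary matrix has rank 8 and Smith normal form diag(1,1,1,1,1,1,1,1).

Boundary ∂_2: C_2 → C_1 sends each 2-simplex [p,q,r] to [q,r] − [p,r] + [p,q]. For instance
  ∂[2,7,8] = [7,8] − [2,8] + [2,7],
  ∂[2,5,9] = [5,9] − [2,9] + [2,5].
The 27×18 boundary matrix has rank 18 and Smith normal form diag(1,1,1,1,1,1,1,1,1,1,1,1,1,1,1,1,1,2).

From H_k ≅ ker(∂_k) / im(∂_{k+1}) we obtain:

  H_0: rank C_0 − rank ∂_1 = 9 − 8 = 1, and the invariant factors of ∂_1 are all 1, so H_0 = Z.
  H_1: rank ker ∂_1 − rank ∂_2 = (27 − 8) − 18 = 1, and ∂_2 has invariant factor 2 > 1, so H_1 = Z ⊕ Z/2.
  H_2: rank ker ∂_2 − rank ∂_3 = (18 − 18) − 0 = 0, and there is no ∂_3, so H_2 = 0.

(K is a triangulation of the Klein bottle.)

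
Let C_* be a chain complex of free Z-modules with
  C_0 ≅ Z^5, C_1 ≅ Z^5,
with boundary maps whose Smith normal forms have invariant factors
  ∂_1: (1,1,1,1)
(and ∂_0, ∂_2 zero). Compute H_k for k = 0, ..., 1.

H_0 = Z,  H_1 = Z.

H_0: b_0 = 5 − 0 − 4 = 1; torsion from ∂_1 factors > 1: none. So H_0 = Z.
H_1: b_1 = 5 − 4 − 0 = 1; torsion from ∂_2 factors > 1: none. So H_1 = Z.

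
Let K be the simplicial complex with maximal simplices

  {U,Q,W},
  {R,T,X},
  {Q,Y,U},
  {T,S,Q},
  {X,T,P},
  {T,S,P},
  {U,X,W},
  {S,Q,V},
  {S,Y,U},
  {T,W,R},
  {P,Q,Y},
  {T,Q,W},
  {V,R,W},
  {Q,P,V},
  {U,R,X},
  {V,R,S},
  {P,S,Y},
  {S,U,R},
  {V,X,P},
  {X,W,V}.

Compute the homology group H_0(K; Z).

K has 10 vertices, 30 edges, 20 triangles.
rank ∂_0 = 0, rank ∂_1 = 9 ⇒ b_0 = 10 − 0 − 9 = 1; all invariant factors of ∂_1 are 1 so no torsion. So H_0 = Z.

H_0 ≅ Z.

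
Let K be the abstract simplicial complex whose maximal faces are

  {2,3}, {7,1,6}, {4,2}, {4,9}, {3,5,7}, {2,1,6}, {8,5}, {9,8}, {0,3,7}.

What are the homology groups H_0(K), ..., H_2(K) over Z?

K has 10 vertices, 15 edges, 4 triangles.
rank ∂_0 = 0, rank ∂_1 = 9 ⇒ b_0 = 10 − 0 − 9 = 1; all invariant factors of ∂_1 are 1 so no torsion. So H_0 ≅ Z.
rank ∂_1 = 9, rank ∂_2 = 4 ⇒ b_1 = 15 − 9 − 4 = 2; all invariant factors of ∂_2 are 1 so no torsion. So H_1 ≅ Z^2.
rank ∂_2 = 4, rank ∂_3 = 0 ⇒ b_2 = 4 − 4 − 0 = 0. So H_2 ≅ 0.

H_0 = Z,  H_1 = Z^2,  H_2 = 0.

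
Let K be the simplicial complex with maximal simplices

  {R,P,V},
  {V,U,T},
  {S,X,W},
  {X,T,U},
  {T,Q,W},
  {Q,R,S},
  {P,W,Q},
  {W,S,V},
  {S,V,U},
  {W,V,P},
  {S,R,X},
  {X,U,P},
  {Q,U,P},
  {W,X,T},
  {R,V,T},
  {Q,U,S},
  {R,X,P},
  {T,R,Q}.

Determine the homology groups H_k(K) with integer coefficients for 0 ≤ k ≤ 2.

H_0 = Z,  H_1 = Z^2,  H_2 = Z.

Fix the vertex order P < Q < R < S < T < U < V < W < X and write every simplex with vertices in increasing order. Then dim K = 2 and the simplices of K are:

  0-simplices (9): P, Q, R, S, T, U, V, W, X
  1-simplices (27): PQ, PR, PU, PV, PW, PX, QR, QS, QT, QU, QW, RS, RT, RV, RX, SU, SV, SW, SX, TU, TV, TW, TX, UV, UX, VW, WX
  2-simplices (18): PQU, PQW, PRV, PRX, PUX, PVW, QRS, QRT, QSU, QTW, RSX, RTV, SUV, SVW, SWX, TUV, TUX, TWX

so the chain groups are C_0 ≅ Z^9, C_1 ≅ Z^27, C_2 ≅ Z^18.

The boundary map ∂_1: C_1 → C_0 maps an edge to its endpoints' difference, ∂[p,q] = q − p. For instance
  ∂UV = V − U.
As a 9×27 matrix over Z this has rank 8, with invariant factors (1,1,1,1,1,1,1,1).

∂_2: C_2 → C_1 sends each 2-simplex [p,q,r] to [q,r] − [p,r] + [p,q]. For instance
  ∂QRT = RT − QT + QR,
  ∂QRS = RS − QS + QR.
As a 27×18 matrix over Z this has rank 17, with invariant factors (1,1,1,1,1,1,1,1,1,1,1,1,1,1,1,1,1).

Now H_k = ker ∂_k / im ∂_{k+1}, so:

  H_0: rank C_0 − rank ∂_1 = 9 − 8 = 1, and the invariant factors of ∂_1 are all 1, so H_0 = Z.
  H_1: rank ker ∂_1 − rank ∂_2 = (27 − 8) − 17 = 2, and the invariant factors of ∂_2 are all 1, so H_1 = Z^2.
  H_2: rank ker ∂_2 − rank ∂_3 = (18 − 17) − 0 = 1, and there is no ∂_3, so H_2 = Z.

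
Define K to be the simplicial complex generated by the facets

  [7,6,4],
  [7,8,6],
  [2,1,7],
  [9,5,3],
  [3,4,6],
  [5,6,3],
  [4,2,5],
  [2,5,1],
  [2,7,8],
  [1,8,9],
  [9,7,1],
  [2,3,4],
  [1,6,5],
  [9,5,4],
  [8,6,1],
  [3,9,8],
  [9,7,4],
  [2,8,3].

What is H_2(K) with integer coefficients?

H_2 ≅ 0.

Fix the vertex order 1 < 2 < 3 < 4 < 5 < 6 < 7 < 8 < 9 and write every simplex with vertices in increasing order. Then dim K = 2 and the simplices of K are:

  0-simplices (9): [1], [2], [3], [4], [5], [6], [7], [8], [9]
  1-simplices (27): (27 of them)
  2-simplices (18): [1,2,5], [1,2,7], [1,5,6], [1,6,8], [1,7,9], [1,8,9], [2,3,4], [2,3,8], [2,4,5], [2,7,8], [3,4,6], [3,5,6], [3,5,9], [3,8,9], [4,5,9], [4,6,7], [4,7,9], [6,7,8]

Hence C_0 ≅ Z^9, C_1 ≅ Z^27, C_2 ≅ Z^18.

Boundary ∂_1: C_1 → C_0 maps an edge to its endpoints' difference, ∂[p,q] = q − p.
The resulting 9×27 matrix has rank 8, and its Smith normal form has invariant factors (1,1,1,1,1,1,1,1).

Boundary ∂_2: C_2 → C_1 acts by ∂[p,q,r] = [q,r] − [p,r] + [p,q]. For instance
  ∂[6,7,8] = [7,8] − [6,8] + [6,7],
  ∂[4,5,9] = [5,9] − [4,9] + [4,5].
The 27×18 boundary matrix has rank 18 and Smith normal form diag(1,1,1,1,1,1,1,1,1,1,1,1,1,1,1,1,1,2).

Reading off H_k = ker ∂_k / im ∂_{k+1}:

  H_2: rank ker ∂_2 − rank ∂_3 = (18 − 18) − 0 = 0, and there is no ∂_3, so H_2 ≅ 0.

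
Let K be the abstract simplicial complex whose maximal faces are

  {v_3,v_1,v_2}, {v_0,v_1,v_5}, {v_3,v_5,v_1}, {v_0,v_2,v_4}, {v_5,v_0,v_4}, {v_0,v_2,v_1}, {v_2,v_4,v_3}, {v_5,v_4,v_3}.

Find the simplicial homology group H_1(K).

Take the total order v_0 < v_1 < v_2 < v_3 < v_4 < v_5 on the vertex set. Then K (dimension 2) consists of the simplices:

  0-simplices (6): [v_0], [v_1], [v_2], [v_3], [v_4], [v_5]
  1-simplices (12): [v_0,v_1], [v_0,v_2], [v_0,v_4], [v_0,v_5], [v_1,v_2], [v_1,v_3], [v_1,v_5], [v_2,v_3], [v_2,v_4], [v_3,v_4], [v_3,v_5], [v_4,v_5]
  2-simplices (8): [v_0,v_1,v_2], [v_0,v_1,v_5], [v_0,v_2,v_4], [v_0,v_4,v_5], [v_1,v_2,v_3], [v_1,v_3,v_5], [v_2,v_3,v_4], [v_3,v_4,v_5]

Hence C_0 ≅ Z^6, C_1 ≅ Z^12, C_2 ≅ Z^8.

The boundary map ∂_1: C_1 → C_0 maps an edge to its endpoints' difference, ∂[p,q] = q − p.
The 6×12 boundary matrix has rank 5 and Smith normal form diag(1,1,1,1,1).

∂_2: C_2 → C_1 acts by ∂[p,q,r] = [q,r] − [p,r] + [p,q]. For instance
  ∂[v_0,v_4,v_5] = [v_4,v_5] − [v_0,v_5] + [v_0,v_4],
  ∂[v_3,v_4,v_5] = [v_4,v_5] − [v_3,v_5] + [v_3,v_4].
The resulting 12×8 matrix has rank 7, and its Smith normal form has invariant factors (1,1,1,1,1,1,1).

Reading off H_k = ker ∂_k / im ∂_{k+1}:

  H_1: rank ker ∂_1 − rank ∂_2 = (12 − 5) − 7 = 0, and the invariant factors of ∂_2 are all 1, so H_1 = 0.

H_1 = 0.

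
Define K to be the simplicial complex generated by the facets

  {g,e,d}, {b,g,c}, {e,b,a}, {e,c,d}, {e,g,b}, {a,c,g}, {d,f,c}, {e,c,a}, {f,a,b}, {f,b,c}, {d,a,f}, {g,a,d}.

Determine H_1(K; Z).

Fix the vertex order a < b < c < d < e < f < g and write every simplex with vertices in increasing order. Then dim K = 2 and the simplices of K are:

  0-simplices (7): a, b, c, d, e, f, g
  1-simplices (18): ab, ac, ad, ae, af, ag, bc, be, bf, bg, cd, ce, cf, cg, de, df, dg, eg
  2-simplices (12): abe, abf, ace, acg, adf, adg, bcf, bcg, beg, cde, cdf, deg

Hence C_0 ≅ Z^7, C_1 ≅ Z^18, C_2 ≅ Z^12.

∂_1: C_1 → C_0 maps an edge to its endpoints' difference, ∂[p,q] = q − p. For instance
  ∂bf = f − b.
As a 7×18 matrix over Z this has rank 6, with invariant factors (1,1,1,1,1,1).

The boundary map ∂_2: C_2 → C_1 maps a triangle to the signed sum of its edges. For instance
  ∂adf = df − af + ad,
  ∂acg = cg − ag + ac.
The resulting 18×12 matrix has rank 12, and its Smith normal form has invariant factors (1,1,1,1,1,1,1,1,1,1,1,2).

Computing H_k = (kernel of ∂_k) / (image of ∂_{k+1}):

  H_1: rank ker ∂_1 − rank ∂_2 = (18 − 6) − 12 = 0, and ∂_2 has invariant factor 2 > 1, so H_1 ≅ Z/2.

(K is a triangulation of the real projective plane RP^2.)

H_1 = Z/2.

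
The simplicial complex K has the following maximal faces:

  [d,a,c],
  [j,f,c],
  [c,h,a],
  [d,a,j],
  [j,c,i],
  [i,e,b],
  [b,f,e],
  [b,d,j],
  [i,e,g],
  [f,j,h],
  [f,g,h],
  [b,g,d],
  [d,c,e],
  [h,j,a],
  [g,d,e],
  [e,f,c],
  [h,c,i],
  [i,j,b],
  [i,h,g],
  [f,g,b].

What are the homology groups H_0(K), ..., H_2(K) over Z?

Order the vertices as a < b < c < d < e < f < g < h < i < j. Listing each simplex with vertices in this order, K has dimension 2 with simplices:

  0-simplices (10): a, b, c, d, e, f, g, h, i, j
  1-simplices (30): ac, ad, ah, aj, bd, be, bf, bg, bi, bj, cd, ce, cf, ch, ci, cj, de, dg, dj, ef, eg, ei, fg, fh, fj, gh, gi, hi, hj, ij
  2-simplices (20): acd, ach, adj, ahj, bdg, bdj, bef, bei, bfg, bij, cde, cef, cfj, chi, cij, deg, egi, fgh, fhj, ghi

Hence C_0 ≅ Z^10, C_1 ≅ Z^30, C_2 ≅ Z^20.

∂_1: C_1 → C_0 is given by ∂[p,q] = [q] − [p]. For instance
  ∂cj = j − c.
The 10×30 boundary matrix has rank 9 and Smith normal form diag(1,1,1,1,1,1,1,1,1).

Boundary ∂_2: C_2 → C_1 sends each 2-simplex [p,q,r] to [q,r] − [p,r] + [p,q]. For instance
  ∂ahj = hj − aj + ah,
  ∂ghi = hi − gi + gh.
The 30×20 boundary matrix has rank 20 and Smith normal form diag(1,1,1,1,1,1,1,1,1,1,1,1,1,1,1,1,1,1,1,2).

Reading off H_k = ker ∂_k / im ∂_{k+1}:

  H_0: rank C_0 − rank ∂_1 = 10 − 9 = 1, and the invariant factors of ∂_1 are all 1, so H_0 = Z.
  H_1: rank ker ∂_1 − rank ∂_2 = (30 − 9) − 20 = 1, and ∂_2 has invariant factor 2 > 1, so H_1 = Z ⊕ Z/2.
  H_2: rank ker ∂_2 − rank ∂_3 = (20 − 20) − 0 = 0, and there is no ∂_3, so H_2 = 0.

H_0 = Z,  H_1 = Z ⊕ Z/2,  H_2 = 0.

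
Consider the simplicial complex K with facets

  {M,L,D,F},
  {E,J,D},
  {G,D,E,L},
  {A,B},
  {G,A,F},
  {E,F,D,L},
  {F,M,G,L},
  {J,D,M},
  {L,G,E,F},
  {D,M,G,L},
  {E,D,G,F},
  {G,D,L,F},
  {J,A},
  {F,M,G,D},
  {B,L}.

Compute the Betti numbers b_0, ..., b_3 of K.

K has 9 vertices, 22 edges, 19 triangles, 9 3-simplices.
rank ∂_0 = 0, rank ∂_1 = 8 ⇒ b_0 = 9 − 0 − 8 = 1; all invariant factors of ∂_1 are 1 so no torsion. So H_0 = Z.
rank ∂_1 = 8, rank ∂_2 = 12 ⇒ b_1 = 22 − 8 − 12 = 2; all invariant factors of ∂_2 are 1 so no torsion. So H_1 = Z^2.
rank ∂_2 = 12, rank ∂_3 = 7 ⇒ b_2 = 19 − 12 − 7 = 0; all invariant factors of ∂_3 are 1 so no torsion. So H_2 = 0.
rank ∂_3 = 7, rank ∂_4 = 0 ⇒ b_3 = 9 − 7 − 0 = 2. So H_3 = Z^2.

b_0 = 1, b_1 = 2, b_2 = 0, b_3 = 2.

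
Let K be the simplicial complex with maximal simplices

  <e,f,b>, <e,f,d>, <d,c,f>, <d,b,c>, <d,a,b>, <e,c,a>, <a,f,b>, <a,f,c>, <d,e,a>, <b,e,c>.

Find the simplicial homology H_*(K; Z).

Order the vertices as a < b < c < d < e < f. Listing each simplex with vertices in this order, K has dimension 2 with simplices:

  0-simplices (6): a, b, c, d, e, f
  1-simplices (15): ab, ac, ad, ae, af, bc, bd, be, bf, cd, ce, cf, de, df, ef
  2-simplices (10): abd, abf, ace, acf, ade, bcd, bce, bef, cdf, def

Hence C_0 ≅ Z^6, C_1 ≅ Z^15, C_2 ≅ Z^10.

Boundary ∂_1: C_1 → C_0 sends each edge [p,q] (with p < q) to q − p.
This gives a 6×15 integer matrix of rank 5; reducing to Smith normal form yields diagonal entries (1,1,1,1,1).

∂_2: C_2 → C_1 maps a triangle to the signed sum of its edges. For instance
  ∂acf = cf − af + ac,
  ∂bcd = cd − bd + bc.
The resulting 15×10 matrix has rank 10, and its Smith normal form has invariant factors (1,1,1,1,1,1,1,1,1,2).

Computing H_k = (kernel of ∂_k) / (image of ∂_{k+1}):

  H_0: rank C_0 − rank ∂_1 = 6 − 5 = 1, and the invariant factors of ∂_1 are all 1, so H_0 = Z.
  H_1: rank ker ∂_1 − rank ∂_2 = (15 − 5) − 10 = 0, and ∂_2 has invariant factor 2 > 1, so H_1 = Z/2.
  H_2: rank ker ∂_2 − rank ∂_3 = (10 − 10) − 0 = 0, and there is no ∂_3, so H_2 = 0.

H_0 = Z,  H_1 = Z/2,  H_2 = 0.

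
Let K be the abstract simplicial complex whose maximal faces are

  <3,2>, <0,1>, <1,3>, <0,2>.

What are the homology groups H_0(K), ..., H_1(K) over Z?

H_0 = Z,  H_1 = Z.

K has 4 vertices, 4 edges.
rank ∂_0 = 0, rank ∂_1 = 3 ⇒ b_0 = 4 − 0 − 3 = 1; all invariant factors of ∂_1 are 1 so no torsion. So H_0 = Z.
rank ∂_1 = 3, rank ∂_2 = 0 ⇒ b_1 = 4 − 3 − 0 = 1. So H_1 = Z.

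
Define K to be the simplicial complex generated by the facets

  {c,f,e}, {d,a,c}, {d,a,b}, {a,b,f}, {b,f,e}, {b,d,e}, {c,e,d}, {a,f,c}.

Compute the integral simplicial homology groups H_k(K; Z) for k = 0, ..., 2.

We work with the vertex ordering a < b < c < d < e < f. The simplices of K, each written with vertices in increasing order, are:

  0-simplices (6): a, b, c, d, e, f
  1-simplices (12): ab, ac, ad, af, bd, be, bf, cd, ce, cf, de, ef
  2-simplices (8): abd, abf, acd, acf, bde, bef, cde, cef

giving chain groups C_0 ≅ Z^6, C_1 ≅ Z^12, C_2 ≅ Z^8.

∂_1: C_1 → C_0 maps an edge to its endpoints' difference, ∂[p,q] = q − p. For instance
  ∂ef = f − e.
The 6×12 boundary matrix has rank 5 and Smith normal form diag(1,1,1,1,1).

∂_2: C_2 → C_1 acts by ∂[p,q,r] = [q,r] − [p,r] + [p,q]. For instance
  ∂bef = ef − bf + be,
  ∂acd = cd − ad + ac.
The resulting 12×8 matrix has rank 7, and its Smith normal form has invariant factors (1,1,1,1,1,1,1).

Now H_k = ker ∂_k / im ∂_{k+1}, so:

  H_0: rank C_0 − rank ∂_1 = 6 − 5 = 1, and the invariant factors of ∂_1 are all 1, so H_0 ≅ Z.
  H_1: rank ker ∂_1 − rank ∂_2 = (12 − 5) − 7 = 0, and the invariant factors of ∂_2 are all 1, so H_1 ≅ 0.
  H_2: rank ker ∂_2 − rank ∂_3 = (8 − 7) − 0 = 1, and there is no ∂_3, so H_2 ≅ Z.

As a check, the Euler characteristic is 6 − 12 + 8 = 2, which agrees with 1 − 0 + 1 = 2.

H_0 ≅ Z,  H_1 = 0,  H_2 ≅ Z.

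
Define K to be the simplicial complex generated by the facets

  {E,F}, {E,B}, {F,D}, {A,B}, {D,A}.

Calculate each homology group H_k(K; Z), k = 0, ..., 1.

Take the total order A < B < D < E < F on the vertex set. Then K (dimension 1) consists of the simplices:

  0-simplices (5): A, B, D, E, F
  1-simplices (5): AB, AD, BE, DF, EF

giving chain groups C_0 ≅ Z^5, C_1 ≅ Z^5.

Boundary ∂_1: C_1 → C_0 is given by ∂[p,q] = [q] − [p]. For instance
  ∂BE = E − B.
The 5×5 boundary matrix has rank 4 and Smith normal form diag(1,1,1,1).

Computing H_k = (kernel of ∂_k) / (image of ∂_{k+1}):

  H_0: rank C_0 − rank ∂_1 = 5 − 4 = 1, and the invariant factors of ∂_1 are all 1, so H_0 = Z.
  H_1: rank ker ∂_1 − rank ∂_2 = (5 − 4) − 0 = 1, and there is no ∂_2, so H_1 = Z.

(K is a triangulation of the circle S^1.)

H_0 ≅ Z,  H_1 ≅ Z.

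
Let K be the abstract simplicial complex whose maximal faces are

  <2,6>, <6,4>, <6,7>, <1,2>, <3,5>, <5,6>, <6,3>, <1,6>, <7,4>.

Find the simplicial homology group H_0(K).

H_0 = Z.

Order the vertices as 1 < 2 < 3 < 4 < 5 < 6 < 7. Listing each simplex with vertices in this order, K has dimension 1 with simplices:

  0-simplices (7): [1], [2], [3], [4], [5], [6], [7]
  1-simplices (9): [1,2], [1,6], [2,6], [3,5], [3,6], [4,6], [4,7], [5,6], [6,7]

giving chain groups C_0 ≅ Z^7, C_1 ≅ Z^9.

The boundary map ∂_1: C_1 → C_0 sends each edge [p,q] (with p < q) to q − p.
The 7×9 boundary matrix has rank 6 and Smith normal form diag(1,1,1,1,1,1).

Reading off H_k = ker ∂_k / im ∂_{k+1}:

  H_0: rank C_0 − rank ∂_1 = 7 − 6 = 1, and the invariant factors of ∂_1 are all 1, so H_0 ≅ Z.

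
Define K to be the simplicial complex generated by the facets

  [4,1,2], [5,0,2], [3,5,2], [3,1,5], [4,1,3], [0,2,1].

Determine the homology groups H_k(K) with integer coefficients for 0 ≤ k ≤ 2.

H_0 = Z,  H_1 = Z,  H_2 = 0.

Take the total order 0 < 1 < 2 < 3 < 4 < 5 on the vertex set. Then K (dimension 2) consists of the simplices:

  0-simplices (6): [0], [1], [2], [3], [4], [5]
  1-simplices (12): [0,1], [0,2], [0,5], [1,2], [1,3], [1,4], [1,5], [2,3], [2,4], [2,5], [3,4], [3,5]
  2-simplices (6): [0,1,2], [0,2,5], [1,2,4], [1,3,4], [1,3,5], [2,3,5]

giving chain groups C_0 ≅ Z^6, C_1 ≅ Z^12, C_2 ≅ Z^6.

∂_1: C_1 → C_0 sends each edge [p,q] (with p < q) to q − p. For instance
  ∂[2,3] = [3] − [2].
This gives a 6×12 integer matrix of rank 5; reducing to Smith normal form yields diagonal entries (1,1,1,1,1).

∂_2: C_2 → C_1 acts by ∂[p,q,r] = [q,r] − [p,r] + [p,q]. For instance
  ∂[1,3,4] = [3,4] − [1,4] + [1,3],
  ∂[0,1,2] = [1,2] − [0,2] + [0,1].
The 12×6 boundary matrix has rank 6 and Smith normal form diag(1,1,1,1,1,1).

Now H_k = ker ∂_k / im ∂_{k+1}, so:

  H_0: rank C_0 − rank ∂_1 = 6 − 5 = 1, and the invariant factors of ∂_1 are all 1, so H_0 ≅ Z.
  H_1: rank ker ∂_1 − rank ∂_2 = (12 − 5) − 6 = 1, and the invariant factors of ∂_2 are all 1, so H_1 ≅ Z.
  H_2: rank ker ∂_2 − rank ∂_3 = (6 − 6) − 0 = 0, and there is no ∂_3, so H_2 ≅ 0.

As a check, the Euler characteristic is 6 − 12 + 6 = 0, which agrees with 1 − 1 + 0 = 0.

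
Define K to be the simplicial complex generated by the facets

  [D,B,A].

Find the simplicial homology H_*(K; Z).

H_0 = Z,  H_1 = 0,  H_2 = 0.

K has 3 vertices, 3 edges, 1 triangle.
rank ∂_0 = 0, rank ∂_1 = 2 ⇒ b_0 = 3 − 0 − 2 = 1; all invariant factors of ∂_1 are 1 so no torsion. So H_0 = Z.
rank ∂_1 = 2, rank ∂_2 = 1 ⇒ b_1 = 3 − 2 − 1 = 0; all invariant factors of ∂_2 are 1 so no torsion. So H_1 = 0.
rank ∂_2 = 1, rank ∂_3 = 0 ⇒ b_2 = 1 − 1 − 0 = 0. So H_2 = 0.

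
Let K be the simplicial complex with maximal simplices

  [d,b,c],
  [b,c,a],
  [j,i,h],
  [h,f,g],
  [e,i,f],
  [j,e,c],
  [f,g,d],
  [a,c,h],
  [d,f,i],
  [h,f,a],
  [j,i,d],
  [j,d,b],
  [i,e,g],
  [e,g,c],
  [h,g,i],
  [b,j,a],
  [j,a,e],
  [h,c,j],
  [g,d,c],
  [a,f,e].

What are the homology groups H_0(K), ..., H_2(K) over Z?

H_0 ≅ Z,  H_1 ≅ Z ⊕ Z/2,  H_2 = 0.

Take the total order a < b < c < d < e < f < g < h < i < j on the vertex set. Then K (dimension 2) consists of the simplices:

  0-simplices (10): a, b, c, d, e, f, g, h, i, j
  1-simplices (30): ab, ac, ae, af, ah, aj, bc, bd, bj, cd, ce, cg, ch, cj, df, dg, di, dj, ef, eg, ei, ej, fg, fh, fi, gh, gi, hi, hj, ij
  2-simplices (20): abc, abj, ach, aef, aej, afh, bcd, bdj, cdg, ceg, cej, chj, dfg, dfi, dij, efi, egi, fgh, ghi, hij

so the chain groups are C_0 ≅ Z^10, C_1 ≅ Z^30, C_2 ≅ Z^20.

The boundary map ∂_1: C_1 → C_0 sends each edge [p,q] (with p < q) to q − p.
The 10×30 boundary matrix has rank 9 and Smith normal form diag(1,1,1,1,1,1,1,1,1).

Boundary ∂_2: C_2 → C_1 acts by ∂[p,q,r] = [q,r] − [p,r] + [p,q]. For instance
  ∂fgh = gh − fh + fg,
  ∂abj = bj − aj + ab.
The resulting 30×20 matrix has rank 20, and its Smith normal form has invariant factors (1,1,1,1,1,1,1,1,1,1,1,1,1,1,1,1,1,1,1,2).

Reading off H_k = ker ∂_k / im ∂_{k+1}:

  H_0: rank C_0 − rank ∂_1 = 10 − 9 = 1, and the invariant factors of ∂_1 are all 1, so H_0 = Z.
  H_1: rank ker ∂_1 − rank ∂_2 = (30 − 9) − 20 = 1, and ∂_2 has invariant factor 2 > 1, so H_1 = Z ⊕ Z/2.
  H_2: rank ker ∂_2 − rank ∂_3 = (20 − 20) − 0 = 0, and there is no ∂_3, so H_2 = 0.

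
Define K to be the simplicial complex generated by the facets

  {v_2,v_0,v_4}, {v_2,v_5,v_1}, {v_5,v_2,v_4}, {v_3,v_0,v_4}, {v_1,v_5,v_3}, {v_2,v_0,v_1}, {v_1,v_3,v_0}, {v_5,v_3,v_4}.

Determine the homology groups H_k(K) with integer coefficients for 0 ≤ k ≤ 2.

Order the vertices as v_0 < v_1 < v_2 < v_3 < v_4 < v_5. Listing each simplex with vertices in this order, K has dimension 2 with simplices:

  0-simplices (6): [v_0], [v_1], [v_2], [v_3], [v_4], [v_5]
  1-simplices (12): [v_0,v_1], [v_0,v_2], [v_0,v_3], [v_0,v_4], [v_1,v_2], [v_1,v_3], [v_1,v_5], [v_2,v_4], [v_2,v_5], [v_3,v_4], [v_3,v_5], [v_4,v_5]
  2-simplices (8): [v_0,v_1,v_2], [v_0,v_1,v_3], [v_0,v_2,v_4], [v_0,v_3,v_4], [v_1,v_2,v_5], [v_1,v_3,v_5], [v_2,v_4,v_5], [v_3,v_4,v_5]

so the chain groups are C_0 ≅ Z^6, C_1 ≅ Z^12, C_2 ≅ Z^8.

∂_1: C_1 → C_0 is given by ∂[p,q] = [q] − [p]. For instance
  ∂[v_2,v_5] = [v_5] − [v_2].
The 6×12 boundary matrix has rank 5 and Smith normal form diag(1,1,1,1,1).

∂_2: C_2 → C_1 acts by ∂[p,q,r] = [q,r] − [p,r] + [p,q]. For instance
  ∂[v_3,v_4,v_5] = [v_4,v_5] − [v_3,v_5] + [v_3,v_4],
  ∂[v_1,v_2,v_5] = [v_2,v_5] − [v_1,v_5] + [v_1,v_2].
The resulting 12×8 matrix has rank 7, and its Smith normal form has invariant factors (1,1,1,1,1,1,1).

Now H_k = ker ∂_k / im ∂_{k+1}, so:

  H_0: rank C_0 − rank ∂_1 = 6 − 5 = 1, and the invariant factors of ∂_1 are all 1, so H_0 = Z.
  H_1: rank ker ∂_1 − rank ∂_2 = (12 − 5) − 7 = 0, and the invariant factors of ∂_2 are all 1, so H_1 = 0.
  H_2: rank ker ∂_2 − rank ∂_3 = (8 − 7) − 0 = 1, and there is no ∂_3, so H_2 = Z.

(K is a triangulation of the 2-sphere S^2.)

H_0 ≅ Z,  H_1 = 0,  H_2 ≅ Z.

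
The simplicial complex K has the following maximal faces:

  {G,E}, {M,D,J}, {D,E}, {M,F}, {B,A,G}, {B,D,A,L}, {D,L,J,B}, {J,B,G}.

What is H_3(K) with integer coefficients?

Take the total order A < B < D < E < F < G < J < L < M on the vertex set. Then K (dimension 3) consists of the simplices:

  0-simplices (9): A, B, D, E, F, G, J, L, M
  1-simplices (17): AB, AD, AG, AL, BD, BG, BJ, BL, DE, DJ, DL, DM, EG, FM, GJ, JL, JM
  2-simplices (10): ABD, ABG, ABL, ADL, BDJ, BDL, BGJ, BJL, DJL, DJM
  3-simplices (2): ABDL, BDJL

so the chain groups are C_0 ≅ Z^9, C_1 ≅ Z^17, C_2 ≅ Z^10, C_3 ≅ Z^2.

The boundary map ∂_1: C_1 → C_0 is given by ∂[p,q] = [q] − [p]. For instance
  ∂BJ = J − B.
The resulting 9×17 matrix has rank 8, and its Smith normal form has invariant factors (1,1,1,1,1,1,1,1).

The boundary map ∂_2: C_2 → C_1 maps a triangle to the signed sum of its edges. For instance
  ∂DJL = JL − DL + DJ,
  ∂ADL = DL − AL + AD.
This gives a 17×10 integer matrix of rank 8; reducing to Smith normal form yields diagonal entries (1,1,1,1,1,1,1,1).

∂_3: C_3 → C_2 sends each 3-simplex σ to the alternating sum Σ_i (−1)^i (σ with its i-th vertex removed). For instance
  ∂BDJL = DJL − BJL + BDL − BDJ,
  ∂ABDL = BDL − ADL + ABL − ABD.
The resulting 10×2 matrix has rank 2, and its Smith normal form has invariant factors (1,1).

Computing H_k = (kernel of ∂_k) / (image of ∂_{k+1}):

  H_3: rank ker ∂_3 − rank ∂_4 = (2 − 2) − 0 = 0, and there is no ∂_4, so H_3 ≅ 0.

H_3 = 0.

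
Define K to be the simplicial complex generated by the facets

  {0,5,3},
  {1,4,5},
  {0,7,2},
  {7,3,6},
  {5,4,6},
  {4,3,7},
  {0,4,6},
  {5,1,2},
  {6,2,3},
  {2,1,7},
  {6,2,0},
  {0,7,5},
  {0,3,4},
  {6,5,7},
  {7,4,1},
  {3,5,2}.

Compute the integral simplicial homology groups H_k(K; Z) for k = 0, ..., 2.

H_0 ≅ Z,  H_1 ≅ Z^2,  H_2 ≅ Z.

Order the vertices as 0 < 1 < 2 < 3 < 4 < 5 < 6 < 7. Listing each simplex with vertices in this order, K has dimension 2 with simplices:

  0-simplices (8): [0], [1], [2], [3], [4], [5], [6], [7]
  1-simplices (24): (24 of them)
  2-simplices (16): [0,2,6], [0,2,7], [0,3,4], [0,3,5], [0,4,6], [0,5,7], [1,2,5], [1,2,7], [1,4,5], [1,4,7], [2,3,5], [2,3,6], [3,4,7], [3,6,7], [4,5,6], [5,6,7]

giving chain groups C_0 ≅ Z^8, C_1 ≅ Z^24, C_2 ≅ Z^16.

∂_1: C_1 → C_0 is given by ∂[p,q] = [q] − [p]. For instance
  ∂[5,6] = [6] − [5].
The 8×24 boundary matrix has rank 7 and Smith normal form diag(1,1,1,1,1,1,1).

The boundary map ∂_2: C_2 → C_1 maps a triangle to the signed sum of its edges. For instance
  ∂[0,2,7] = [2,7] − [0,7] + [0,2],
  ∂[0,3,5] = [3,5] − [0,5] + [0,3].
As a 24×16 matrix over Z this has rank 15, with invariant factors (1,1,1,1,1,1,1,1,1,1,1,1,1,1,1).

Now H_k = ker ∂_k / im ∂_{k+1}, so:

  H_0: rank C_0 − rank ∂_1 = 8 − 7 = 1, and the invariant factors of ∂_1 are all 1, so H_0 ≅ Z.
  H_1: rank ker ∂_1 − rank ∂_2 = (24 − 7) − 15 = 2, and the invariant factors of ∂_2 are all 1, so H_1 ≅ Z^2.
  H_2: rank ker ∂_2 − rank ∂_3 = (16 − 15) − 0 = 1, and there is no ∂_3, so H_2 ≅ Z.

As a check, the Euler characteristic is 8 − 24 + 16 = 0, which agrees with 1 − 2 + 1 = 0.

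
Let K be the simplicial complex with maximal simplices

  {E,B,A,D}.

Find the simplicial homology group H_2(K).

Order the vertices as A < B < D < E. Listing each simplex with vertices in this order, K has dimension 3 with simplices:

  0-simplices (4): A, B, D, E
  1-simplices (6): AB, AD, AE, BD, BE, DE
  2-simplices (4): ABD, ABE, ADE, BDE
  3-simplices (1): ABDE

giving chain groups C_0 ≅ Z^4, C_1 ≅ Z^6, C_2 ≅ Z^4, C_3 ≅ Z^1.

∂_1: C_1 → C_0 maps an edge to its endpoints' difference, ∂[p,q] = q − p. For instance
  ∂BD = D − B.
This gives a 4×6 integer matrix of rank 3; reducing to Smith normal form yields diagonal entries (1,1,1).

The boundary map ∂_2: C_2 → C_1 acts by ∂[p,q,r] = [q,r] − [p,r] + [p,q]. For instance
  ∂ADE = DE − AE + AD,
  ∂ABE = BE − AE + AB.
The 6×4 boundary matrix has rank 3 and Smith normal form diag(1,1,1).

Boundary ∂_3: C_3 → C_2 sends each 3-simplex σ to the alternating sum Σ_i (−1)^i (σ with its i-th vertex removed). For instance
  ∂ABDE = BDE − ADE + ABE − ABD.
The 4×1 boundary matrix has rank 1 and Smith normal form diag(1).

Reading off H_k = ker ∂_k / im ∂_{k+1}:

  H_2: rank ker ∂_2 − rank ∂_3 = (4 − 3) − 1 = 0, and the invariant factors of ∂_3 are all 1, so H_2 ≅ 0.

(K is a triangulation of the 3-simplex.)

H_2 ≅ 0.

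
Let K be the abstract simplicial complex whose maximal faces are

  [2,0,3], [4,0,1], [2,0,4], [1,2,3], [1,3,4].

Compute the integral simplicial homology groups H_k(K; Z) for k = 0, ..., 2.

H_0 = Z,  H_1 = Z,  H_2 = 0.

Fix the vertex order 0 < 1 < 2 < 3 < 4 and write every simplex with vertices in increasing order. Then dim K = 2 and the simplices of K are:

  0-simplices (5): [0], [1], [2], [3], [4]
  1-simplices (10): [0,1], [0,2], [0,3], [0,4], [1,2], [1,3], [1,4], [2,3], [2,4], [3,4]
  2-simplices (5): [0,1,4], [0,2,3], [0,2,4], [1,2,3], [1,3,4]

Hence C_0 ≅ Z^5, C_1 ≅ Z^10, C_2 ≅ Z^5.

Boundary ∂_1: C_1 → C_0 maps an edge to its endpoints' difference, ∂[p,q] = q − p.
The 5×10 boundary matrix has rank 4 and Smith normal form diag(1,1,1,1).

The boundary map ∂_2: C_2 → C_1 maps a triangle to the signed sum of its edges. For instance
  ∂[0,2,3] = [2,3] − [0,3] + [0,2],
  ∂[1,2,3] = [2,3] − [1,3] + [1,2].
The resulting 10×5 matrix has rank 5, and its Smith normal form has invariant factors (1,1,1,1,1).

Computing H_k = (kernel of ∂_k) / (image of ∂_{k+1}):

  H_0: rank C_0 − rank ∂_1 = 5 − 4 = 1, and the invariant factors of ∂_1 are all 1, so H_0 = Z.
  H_1: rank ker ∂_1 − rank ∂_2 = (10 − 4) − 5 = 1, and the invariant factors of ∂_2 are all 1, so H_1 = Z.
  H_2: rank ker ∂_2 − rank ∂_3 = (5 − 5) − 0 = 0, and there is no ∂_3, so H_2 = 0.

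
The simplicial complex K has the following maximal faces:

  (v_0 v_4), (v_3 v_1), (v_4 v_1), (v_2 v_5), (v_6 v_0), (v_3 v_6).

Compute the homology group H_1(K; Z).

H_1 = Z.

Take the total order v_0 < v_1 < v_2 < v_3 < v_4 < v_5 < v_6 on the vertex set. Then K (dimension 1) consists of the simplices:

  0-simplices (7): [v_0], [v_1], [v_2], [v_3], [v_4], [v_5], [v_6]
  1-simplices (6): [v_0,v_4], [v_0,v_6], [v_1,v_3], [v_1,v_4], [v_2,v_5], [v_3,v_6]

Hence C_0 ≅ Z^7, C_1 ≅ Z^6.

∂_1: C_1 → C_0 maps an edge to its endpoints' difference, ∂[p,q] = q − p.
This gives a 7×6 integer matrix of rank 5; reducing to Smith normal form yields diagonal entries (1,1,1,1,1).

Reading off H_k = ker ∂_k / im ∂_{k+1}:

  H_1: rank ker ∂_1 − rank ∂_2 = (6 − 5) − 0 = 1, and there is no ∂_2, so H_1 ≅ Z.

(K is a triangulation of the disjoint union of the 1-simplex and the circle S^1.)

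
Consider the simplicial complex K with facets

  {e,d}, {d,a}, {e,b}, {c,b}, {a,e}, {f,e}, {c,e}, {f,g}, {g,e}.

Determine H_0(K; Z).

We work with the vertex ordering a < b < c < d < e < f < g. The simplices of K, each written with vertices in increasing order, are:

  0-simplices (7): a, b, c, d, e, f, g
  1-simplices (9): ad, ae, bc, be, ce, de, ef, eg, fg

so the chain groups are C_0 ≅ Z^7, C_1 ≅ Z^9.

Boundary ∂_1: C_1 → C_0 is given by ∂[p,q] = [q] − [p].
The 7×9 boundary matrix has rank 6 and Smith normal form diag(1,1,1,1,1,1).

Reading off H_k = ker ∂_k / im ∂_{k+1}:

  H_0: rank C_0 − rank ∂_1 = 7 − 6 = 1, and the invariant factors of ∂_1 are all 1, so H_0 = Z.

H_0 = Z.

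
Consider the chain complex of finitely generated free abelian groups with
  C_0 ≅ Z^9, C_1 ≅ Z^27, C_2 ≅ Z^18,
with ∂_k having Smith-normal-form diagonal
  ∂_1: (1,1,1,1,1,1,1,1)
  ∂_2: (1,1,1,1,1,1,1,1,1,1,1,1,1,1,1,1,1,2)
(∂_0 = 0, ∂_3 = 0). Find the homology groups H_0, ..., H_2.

H_0: b_0 = 9 − 0 − 8 = 1; torsion from ∂_1 factors > 1: none. So H_0 ≅ Z.
H_1: b_1 = 27 − 8 − 18 = 1; torsion from ∂_2 factors > 1: [2]. So H_1 ≅ Z ⊕ Z/2Z.
H_2: b_2 = 18 − 18 − 0 = 0; torsion from ∂_3 factors > 1: none. So H_2 ≅ 0.

H_0 ≅ Z,  H_1 ≅ Z ⊕ Z/2Z,  H_2 = 0.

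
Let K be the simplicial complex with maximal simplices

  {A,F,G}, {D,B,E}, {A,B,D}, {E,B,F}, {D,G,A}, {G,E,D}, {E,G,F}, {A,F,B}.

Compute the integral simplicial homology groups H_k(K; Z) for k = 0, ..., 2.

H_0 ≅ Z,  H_1 = 0,  H_2 ≅ Z.

We work with the vertex ordering A < B < D < E < F < G. The simplices of K, each written with vertices in increasing order, are:

  0-simplices (6): A, B, D, E, F, G
  1-simplices (12): AB, AD, AF, AG, BD, BE, BF, DE, DG, EF, EG, FG
  2-simplices (8): ABD, ABF, ADG, AFG, BDE, BEF, DEG, EFG

giving chain groups C_0 ≅ Z^6, C_1 ≅ Z^12, C_2 ≅ Z^8.

Boundary ∂_1: C_1 → C_0 is given by ∂[p,q] = [q] − [p].
As a 6×12 matrix over Z this has rank 5, with invariant factors (1,1,1,1,1).

The boundary map ∂_2: C_2 → C_1 sends each 2-simplex [p,q,r] to [q,r] − [p,r] + [p,q]. For instance
  ∂AFG = FG − AG + AF,
  ∂BDE = DE − BE + BD.
The resulting 12×8 matrix has rank 7, and its Smith normal form has invariant factors (1,1,1,1,1,1,1).

Reading off H_k = ker ∂_k / im ∂_{k+1}:

  H_0: rank C_0 − rank ∂_1 = 6 − 5 = 1, and the invariant factors of ∂_1 are all 1, so H_0 ≅ Z.
  H_1: rank ker ∂_1 − rank ∂_2 = (12 − 5) − 7 = 0, and the invariant factors of ∂_2 are all 1, so H_1 ≅ 0.
  H_2: rank ker ∂_2 − rank ∂_3 = (8 − 7) − 0 = 1, and there is no ∂_3, so H_2 ≅ Z.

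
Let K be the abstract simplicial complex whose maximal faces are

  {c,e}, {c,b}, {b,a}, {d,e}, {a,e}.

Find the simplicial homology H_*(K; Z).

Fix the vertex order a < b < c < d < e and write every simplex with vertices in increasing order. Then dim K = 1 and the simplices of K are:

  0-simplices (5): a, b, c, d, e
  1-simplices (5): ab, ae, bc, ce, de

giving chain groups C_0 ≅ Z^5, C_1 ≅ Z^5.

The boundary map ∂_1: C_1 → C_0 sends each edge [p,q] (with p < q) to q − p. For instance
  ∂ab = b − a.
The resulting 5×5 matrix has rank 4, and its Smith normal form has invariant factors (1,1,1,1).

Computing H_k = (kernel of ∂_k) / (image of ∂_{k+1}):

  H_0: rank C_0 − rank ∂_1 = 5 − 4 = 1, and the invariant factors of ∂_1 are all 1, so H_0 = Z.
  H_1: rank ker ∂_1 − rank ∂_2 = (5 − 4) − 0 = 1, and there is no ∂_2, so H_1 = Z.

As a check, the Euler characteristic is 5 − 5 = 0, which agrees with 1 − 1 = 0.

H_0 = Z,  H_1 = Z.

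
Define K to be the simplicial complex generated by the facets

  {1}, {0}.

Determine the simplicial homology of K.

K has 2 vertices.
rank ∂_0 = 0, rank ∂_1 = 0 ⇒ b_0 = 2 − 0 − 0 = 2. So H_0 = Z^2.

H_0 = Z^2.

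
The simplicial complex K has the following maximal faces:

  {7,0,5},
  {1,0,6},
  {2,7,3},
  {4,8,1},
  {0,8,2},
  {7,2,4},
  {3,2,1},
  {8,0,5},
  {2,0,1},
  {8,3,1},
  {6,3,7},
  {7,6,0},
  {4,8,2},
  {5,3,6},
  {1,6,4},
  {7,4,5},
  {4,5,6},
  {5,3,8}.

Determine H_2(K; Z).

H_2 ≅ 0.

Take the total order 0 < 1 < 2 < 3 < 4 < 5 < 6 < 7 < 8 on the vertex set. Then K (dimension 2) consists of the simplices:

  0-simplices (9): [0], [1], [2], [3], [4], [5], [6], [7], [8]
  1-simplices (27): (27 of them)
  2-simplices (18): [0,1,2], [0,1,6], [0,2,8], [0,5,7], [0,5,8], [0,6,7], [1,2,3], [1,3,8], [1,4,6], [1,4,8], [2,3,7], [2,4,7], [2,4,8], [3,5,6], [3,5,8], [3,6,7], [4,5,6], [4,5,7]

giving chain groups C_0 ≅ Z^9, C_1 ≅ Z^27, C_2 ≅ Z^18.

The boundary map ∂_1: C_1 → C_0 is given by ∂[p,q] = [q] − [p]. For instance
  ∂[2,3] = [3] − [2].
As a 9×27 matrix over Z this has rank 8, with invariant factors (1,1,1,1,1,1,1,1).

Boundary ∂_2: C_2 → C_1 maps a triangle to the signed sum of its edges. For instance
  ∂[1,4,6] = [4,6] − [1,6] + [1,4],
  ∂[1,4,8] = [4,8] − [1,8] + [1,4].
The resulting 27×18 matrix has rank 18, and its Smith normal form has invariant factors (1,1,1,1,1,1,1,1,1,1,1,1,1,1,1,1,1,2).

Reading off H_k = ker ∂_k / im ∂_{k+1}:

  H_2: rank ker ∂_2 − rank ∂_3 = (18 − 18) − 0 = 0, and there is no ∂_3, so H_2 ≅ 0.

(K is a triangulation of the Klein bottle.)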